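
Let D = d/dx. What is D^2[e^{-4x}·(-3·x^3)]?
6 x \left(- 8 x^{2} + 12 x - 3\right) e^{- 4 x}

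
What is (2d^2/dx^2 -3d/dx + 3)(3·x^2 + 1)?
9 x^{2} - 18 x + 15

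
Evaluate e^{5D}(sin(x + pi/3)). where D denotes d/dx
\sin{\left(x + \frac{\pi}{3} + 5 \right)}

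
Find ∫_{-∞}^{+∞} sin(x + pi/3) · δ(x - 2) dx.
\sin{\left(\frac{\pi}{3} + 2 \right)}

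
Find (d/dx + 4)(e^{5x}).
9 e^{5 x}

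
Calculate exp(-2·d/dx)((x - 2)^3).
x^{3} - 12 x^{2} + 48 x - 64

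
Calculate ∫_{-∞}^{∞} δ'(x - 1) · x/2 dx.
- \frac{1}{2}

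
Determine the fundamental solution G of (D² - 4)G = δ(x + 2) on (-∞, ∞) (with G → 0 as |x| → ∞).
-\frac{e^{-2|x + 2|}}{4}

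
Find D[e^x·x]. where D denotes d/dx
\left(x + 1\right) e^{x}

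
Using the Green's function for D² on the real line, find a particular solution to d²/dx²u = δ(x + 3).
\frac{|x + 3|}{2}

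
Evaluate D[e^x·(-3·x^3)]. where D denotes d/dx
3 x^{2} \left(- x - 3\right) e^{x}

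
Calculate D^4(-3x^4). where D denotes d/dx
-72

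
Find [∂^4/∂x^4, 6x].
24\frac{d^{3}}{dx^{3}}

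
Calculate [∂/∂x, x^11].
11 x^{10}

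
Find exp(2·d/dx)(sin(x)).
\sin{\left(x + 2 \right)}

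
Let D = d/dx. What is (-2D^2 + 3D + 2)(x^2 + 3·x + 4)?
2 x^{2} + 12 x + 13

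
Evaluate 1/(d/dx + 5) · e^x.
\frac{e^{x}}{6}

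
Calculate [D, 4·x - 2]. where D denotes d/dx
4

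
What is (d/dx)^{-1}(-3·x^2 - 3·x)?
- x^{3} - \frac{3 x^{2}}{2}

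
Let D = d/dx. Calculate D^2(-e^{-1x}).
- e^{- x}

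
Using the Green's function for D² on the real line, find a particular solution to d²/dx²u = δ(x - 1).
\frac{|x - 1|}{2}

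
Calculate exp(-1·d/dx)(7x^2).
7 x^{2} - 14 x + 7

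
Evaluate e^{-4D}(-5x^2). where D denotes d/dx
- 5 x^{2} + 40 x - 80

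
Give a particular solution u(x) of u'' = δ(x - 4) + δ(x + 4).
\frac{|x - 4|}{2} + \frac{|x + 4|}{2}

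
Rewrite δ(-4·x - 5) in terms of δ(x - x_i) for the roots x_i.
\frac{\delta(x + 5/4)}{4}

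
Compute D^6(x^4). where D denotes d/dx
0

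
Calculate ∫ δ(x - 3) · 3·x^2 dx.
27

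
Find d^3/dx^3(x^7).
210 x^{4}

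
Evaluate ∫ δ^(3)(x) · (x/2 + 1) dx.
0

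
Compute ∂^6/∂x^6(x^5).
0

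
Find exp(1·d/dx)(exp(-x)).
e^{- x - 1}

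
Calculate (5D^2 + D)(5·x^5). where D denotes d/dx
25 x^{3} \left(x + 20\right)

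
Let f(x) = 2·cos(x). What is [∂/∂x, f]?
- 2 \sin{\left(x \right)}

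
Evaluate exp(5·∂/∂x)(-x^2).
- x^{2} - 10 x - 25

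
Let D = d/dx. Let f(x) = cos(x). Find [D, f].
- \sin{\left(x \right)}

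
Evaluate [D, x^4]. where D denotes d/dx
4 x^{3}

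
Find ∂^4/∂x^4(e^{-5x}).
625 e^{- 5 x}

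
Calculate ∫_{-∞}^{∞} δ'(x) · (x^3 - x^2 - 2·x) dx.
2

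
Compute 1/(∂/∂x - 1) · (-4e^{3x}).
- 2 e^{3 x}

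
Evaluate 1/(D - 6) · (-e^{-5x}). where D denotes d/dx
\frac{e^{- 5 x}}{11}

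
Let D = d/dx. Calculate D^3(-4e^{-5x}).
500 e^{- 5 x}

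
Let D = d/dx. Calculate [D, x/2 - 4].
\frac{1}{2}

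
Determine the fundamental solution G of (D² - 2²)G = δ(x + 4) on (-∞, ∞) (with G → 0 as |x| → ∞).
-\frac{e^{-2|x + 4|}}{4}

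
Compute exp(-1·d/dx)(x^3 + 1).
x \left(x^{2} - 3 x + 3\right)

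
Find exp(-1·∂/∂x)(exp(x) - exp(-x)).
- e^{1 - x} + e^{x - 1}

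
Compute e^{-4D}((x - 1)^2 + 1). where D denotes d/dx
x^{2} - 10 x + 26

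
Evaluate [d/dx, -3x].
-3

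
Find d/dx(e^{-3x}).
- 3 e^{- 3 x}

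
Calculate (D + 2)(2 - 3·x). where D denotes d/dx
1 - 6 x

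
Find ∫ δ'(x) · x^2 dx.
0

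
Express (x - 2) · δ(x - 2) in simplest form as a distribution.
0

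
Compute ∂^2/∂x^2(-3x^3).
- 18 x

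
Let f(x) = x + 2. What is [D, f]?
1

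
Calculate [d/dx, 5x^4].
20 x^{3}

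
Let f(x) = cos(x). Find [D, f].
- \sin{\left(x \right)}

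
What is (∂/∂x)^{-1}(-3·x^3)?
- \frac{3 x^{4}}{4}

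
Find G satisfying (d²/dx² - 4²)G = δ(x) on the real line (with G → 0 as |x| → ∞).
-\frac{e^{-4|x|}}{8}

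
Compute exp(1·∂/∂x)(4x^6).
4 x^{6} + 24 x^{5} + 60 x^{4} + 80 x^{3} + 60 x^{2} + 24 x + 4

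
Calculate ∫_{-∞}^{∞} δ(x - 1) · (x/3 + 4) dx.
\frac{13}{3}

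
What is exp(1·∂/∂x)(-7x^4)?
- 7 x^{4} - 28 x^{3} - 42 x^{2} - 28 x - 7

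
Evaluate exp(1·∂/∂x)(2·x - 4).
2 x - 2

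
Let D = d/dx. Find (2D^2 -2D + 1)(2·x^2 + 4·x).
2 x \left(x - 2\right)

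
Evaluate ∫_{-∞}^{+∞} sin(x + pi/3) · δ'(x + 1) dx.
- \sin{\left(\frac{\pi}{6} + 1 \right)}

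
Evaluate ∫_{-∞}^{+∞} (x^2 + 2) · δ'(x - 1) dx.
-2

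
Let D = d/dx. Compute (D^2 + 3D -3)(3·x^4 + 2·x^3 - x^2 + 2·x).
- 9 x^{4} + 30 x^{3} + 57 x^{2} + 4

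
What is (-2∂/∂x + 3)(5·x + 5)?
15 x + 5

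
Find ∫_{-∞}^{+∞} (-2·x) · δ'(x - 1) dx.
2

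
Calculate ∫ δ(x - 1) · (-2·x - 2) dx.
-4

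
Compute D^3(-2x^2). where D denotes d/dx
0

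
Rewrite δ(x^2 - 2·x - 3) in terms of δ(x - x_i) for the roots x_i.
\frac{\delta(x + 1) + \delta(x - 3)}{4}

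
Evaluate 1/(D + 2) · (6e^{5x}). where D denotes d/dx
\frac{6 e^{5 x}}{7}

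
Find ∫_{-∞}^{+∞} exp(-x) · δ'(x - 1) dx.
e^{-1}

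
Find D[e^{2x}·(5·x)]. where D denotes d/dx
\left(10 x + 5\right) e^{2 x}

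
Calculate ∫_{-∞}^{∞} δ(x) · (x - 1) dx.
-1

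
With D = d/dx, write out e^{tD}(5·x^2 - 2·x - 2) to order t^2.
5 t^{2} + 2 t \left(5 x - 1\right) + 5 x^{2} - 2 x - 2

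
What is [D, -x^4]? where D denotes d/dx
- 4 x^{3}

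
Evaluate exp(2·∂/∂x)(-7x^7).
- 7 x^{7} - 98 x^{6} - 588 x^{5} - 1960 x^{4} - 3920 x^{3} - 4704 x^{2} - 3136 x - 896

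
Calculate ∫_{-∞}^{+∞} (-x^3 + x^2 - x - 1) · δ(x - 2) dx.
-7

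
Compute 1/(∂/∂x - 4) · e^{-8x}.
- \frac{e^{- 8 x}}{12}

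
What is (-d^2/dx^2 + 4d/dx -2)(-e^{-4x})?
34 e^{- 4 x}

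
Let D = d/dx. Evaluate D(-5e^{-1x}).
5 e^{- x}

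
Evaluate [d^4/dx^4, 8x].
32\frac{d^{3}}{dx^{3}}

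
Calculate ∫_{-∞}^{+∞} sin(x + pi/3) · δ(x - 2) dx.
\sin{\left(\frac{\pi}{3} + 2 \right)}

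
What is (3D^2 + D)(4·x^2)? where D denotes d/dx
8 x + 24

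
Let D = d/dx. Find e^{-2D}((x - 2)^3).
x^{3} - 12 x^{2} + 48 x - 64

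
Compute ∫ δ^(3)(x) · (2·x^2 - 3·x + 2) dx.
0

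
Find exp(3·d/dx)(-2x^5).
- 2 x^{5} - 30 x^{4} - 180 x^{3} - 540 x^{2} - 810 x - 486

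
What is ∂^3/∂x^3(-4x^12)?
- 5280 x^{9}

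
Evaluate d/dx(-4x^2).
- 8 x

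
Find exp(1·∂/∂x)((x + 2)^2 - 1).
x^{2} + 6 x + 8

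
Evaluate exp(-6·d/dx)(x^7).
x^{7} - 42 x^{6} + 756 x^{5} - 7560 x^{4} + 45360 x^{3} - 163296 x^{2} + 326592 x - 279936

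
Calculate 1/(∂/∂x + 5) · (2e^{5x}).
\frac{e^{5 x}}{5}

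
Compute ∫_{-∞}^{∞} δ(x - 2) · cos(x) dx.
\cos{\left(2 \right)}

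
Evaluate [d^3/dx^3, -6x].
-18\frac{d^{2}}{dx^{2}}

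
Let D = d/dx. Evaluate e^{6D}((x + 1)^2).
x^{2} + 14 x + 49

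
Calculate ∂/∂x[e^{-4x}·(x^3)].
x^{2} \left(3 - 4 x\right) e^{- 4 x}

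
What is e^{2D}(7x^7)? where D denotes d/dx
7 x^{7} + 98 x^{6} + 588 x^{5} + 1960 x^{4} + 3920 x^{3} + 4704 x^{2} + 3136 x + 896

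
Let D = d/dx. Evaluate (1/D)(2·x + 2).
x^{2} + 2 x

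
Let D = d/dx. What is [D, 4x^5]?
20 x^{4}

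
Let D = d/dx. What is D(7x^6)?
42 x^{5}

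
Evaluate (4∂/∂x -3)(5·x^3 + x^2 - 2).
- 15 x^{3} + 57 x^{2} + 8 x + 6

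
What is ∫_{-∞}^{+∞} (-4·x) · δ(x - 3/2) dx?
-6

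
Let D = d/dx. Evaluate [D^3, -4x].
-12D^{2}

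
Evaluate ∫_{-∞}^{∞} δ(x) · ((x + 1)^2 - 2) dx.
-1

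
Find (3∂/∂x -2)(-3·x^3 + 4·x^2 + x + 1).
6 x^{3} - 35 x^{2} + 22 x + 1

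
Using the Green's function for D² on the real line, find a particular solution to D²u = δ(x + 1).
\frac{|x + 1|}{2}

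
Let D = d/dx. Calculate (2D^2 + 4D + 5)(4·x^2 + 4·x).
20 x^{2} + 52 x + 32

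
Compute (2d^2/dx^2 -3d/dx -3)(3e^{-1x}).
6 e^{- x}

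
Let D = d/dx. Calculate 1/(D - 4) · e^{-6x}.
- \frac{e^{- 6 x}}{10}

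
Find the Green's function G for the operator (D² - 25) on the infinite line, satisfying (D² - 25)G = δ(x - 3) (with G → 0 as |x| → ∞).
-\frac{e^{-5|x - 3|}}{10}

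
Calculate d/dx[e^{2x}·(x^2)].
2 x \left(x + 1\right) e^{2 x}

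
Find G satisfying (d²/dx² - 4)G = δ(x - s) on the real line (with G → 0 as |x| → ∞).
-\frac{e^{-2|x-s|}}{4}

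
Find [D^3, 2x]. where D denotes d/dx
6D^{2}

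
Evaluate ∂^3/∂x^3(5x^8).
1680 x^{5}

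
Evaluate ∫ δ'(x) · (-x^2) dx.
0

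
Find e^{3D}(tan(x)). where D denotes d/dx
\tan{\left(x + 3 \right)}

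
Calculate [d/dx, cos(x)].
- \sin{\left(x \right)}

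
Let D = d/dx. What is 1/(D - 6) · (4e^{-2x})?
- \frac{e^{- 2 x}}{2}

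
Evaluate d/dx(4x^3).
12 x^{2}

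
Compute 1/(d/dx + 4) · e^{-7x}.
- \frac{e^{- 7 x}}{3}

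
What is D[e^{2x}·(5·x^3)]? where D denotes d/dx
x^{2} \left(10 x + 15\right) e^{2 x}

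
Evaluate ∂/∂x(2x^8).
16 x^{7}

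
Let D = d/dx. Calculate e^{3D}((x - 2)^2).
x^{2} + 2 x + 1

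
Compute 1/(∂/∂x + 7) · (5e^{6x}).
\frac{5 e^{6 x}}{13}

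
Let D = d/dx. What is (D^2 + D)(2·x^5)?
10 x^{3} \left(x + 4\right)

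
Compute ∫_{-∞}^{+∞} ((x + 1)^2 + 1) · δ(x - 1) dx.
5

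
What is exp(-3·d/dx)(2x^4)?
2 x^{4} - 24 x^{3} + 108 x^{2} - 216 x + 162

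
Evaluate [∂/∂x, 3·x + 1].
3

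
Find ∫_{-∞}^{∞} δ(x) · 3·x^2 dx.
0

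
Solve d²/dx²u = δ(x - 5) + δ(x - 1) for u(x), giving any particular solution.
\frac{|x - 5|}{2} + \frac{|x - 1|}{2}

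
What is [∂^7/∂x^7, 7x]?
49\frac{d^{6}}{dx^{6}}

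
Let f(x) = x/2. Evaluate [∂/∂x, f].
\frac{1}{2}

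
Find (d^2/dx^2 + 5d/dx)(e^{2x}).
14 e^{2 x}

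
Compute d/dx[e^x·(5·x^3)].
5 x^{2} \left(x + 3\right) e^{x}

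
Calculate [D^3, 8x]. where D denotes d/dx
24D^{2}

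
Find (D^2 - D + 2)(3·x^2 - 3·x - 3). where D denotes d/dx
6 x^{2} - 12 x + 3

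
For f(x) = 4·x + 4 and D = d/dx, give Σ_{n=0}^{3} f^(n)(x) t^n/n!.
4 t + 4 x + 4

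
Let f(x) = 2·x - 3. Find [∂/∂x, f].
2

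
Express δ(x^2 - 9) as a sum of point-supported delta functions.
\frac{\delta(x - 3) + \delta(x + 3)}{6}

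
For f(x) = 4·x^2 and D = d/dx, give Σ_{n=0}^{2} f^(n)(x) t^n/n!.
4 t^{2} + 8 t x + 4 x^{2}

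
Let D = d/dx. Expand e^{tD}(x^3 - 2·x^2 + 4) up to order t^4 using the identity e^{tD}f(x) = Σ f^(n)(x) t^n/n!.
t^{3} + t^{2} \left(3 x - 2\right) + t x \left(3 x - 4\right) + x^{3} - 2 x^{2} + 4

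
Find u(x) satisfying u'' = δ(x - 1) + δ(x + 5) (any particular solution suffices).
\frac{|x - 1|}{2} + \frac{|x + 5|}{2}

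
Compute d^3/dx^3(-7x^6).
- 840 x^{3}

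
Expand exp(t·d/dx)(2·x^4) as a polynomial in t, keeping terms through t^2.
2 x^{2} \left(6 t^{2} + 4 t x + x^{2}\right)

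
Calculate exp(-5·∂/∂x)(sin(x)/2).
\frac{\sin{\left(x - 5 \right)}}{2}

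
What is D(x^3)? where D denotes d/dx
3 x^{2}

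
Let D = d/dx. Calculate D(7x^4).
28 x^{3}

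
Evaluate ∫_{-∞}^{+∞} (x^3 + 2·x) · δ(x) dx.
0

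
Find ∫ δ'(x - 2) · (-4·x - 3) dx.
4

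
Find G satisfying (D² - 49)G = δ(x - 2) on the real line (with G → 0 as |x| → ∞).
-\frac{e^{-7|x - 2|}}{14}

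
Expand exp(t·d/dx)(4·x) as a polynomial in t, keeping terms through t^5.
4 t + 4 x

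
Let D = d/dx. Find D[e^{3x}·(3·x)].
\left(9 x + 3\right) e^{3 x}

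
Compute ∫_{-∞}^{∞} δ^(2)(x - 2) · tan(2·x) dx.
8 \tan{\left(4 \right)} + 8 \tan^{3}{\left(4 \right)}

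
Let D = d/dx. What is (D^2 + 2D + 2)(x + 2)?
2 x + 6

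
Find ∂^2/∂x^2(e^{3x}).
9 e^{3 x}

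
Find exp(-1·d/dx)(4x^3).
4 x^{3} - 12 x^{2} + 12 x - 4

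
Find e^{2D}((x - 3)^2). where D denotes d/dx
x^{2} - 2 x + 1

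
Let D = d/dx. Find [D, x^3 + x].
3 x^{2} + 1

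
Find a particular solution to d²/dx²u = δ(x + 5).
\frac{|x + 5|}{2}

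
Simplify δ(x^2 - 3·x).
\frac{\delta(x - 3) + \delta(x)}{3}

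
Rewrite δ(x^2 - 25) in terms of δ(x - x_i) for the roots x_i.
\frac{\delta(x + 5) + \delta(x - 5)}{10}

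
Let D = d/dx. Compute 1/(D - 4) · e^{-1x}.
- \frac{e^{- x}}{5}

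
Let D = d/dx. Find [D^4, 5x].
20D^{3}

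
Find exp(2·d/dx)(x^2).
x^{2} + 4 x + 4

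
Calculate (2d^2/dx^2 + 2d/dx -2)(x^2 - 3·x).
- 2 x^{2} + 10 x - 2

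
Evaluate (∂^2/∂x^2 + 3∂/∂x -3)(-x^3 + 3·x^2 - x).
3 x^{3} - 18 x^{2} + 15 x + 3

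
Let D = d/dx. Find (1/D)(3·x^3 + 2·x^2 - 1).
\frac{3 x^{4}}{4} + \frac{2 x^{3}}{3} - x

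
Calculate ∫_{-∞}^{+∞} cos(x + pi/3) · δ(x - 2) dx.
\cos{\left(\frac{\pi}{3} + 2 \right)}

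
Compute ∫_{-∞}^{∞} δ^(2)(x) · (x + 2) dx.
0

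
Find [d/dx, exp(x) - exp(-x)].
2 \cosh{\left(x \right)}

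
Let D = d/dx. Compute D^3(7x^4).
168 x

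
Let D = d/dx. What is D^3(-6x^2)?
0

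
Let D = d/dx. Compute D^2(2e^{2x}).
8 e^{2 x}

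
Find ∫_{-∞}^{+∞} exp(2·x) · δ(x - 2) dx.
e^{4}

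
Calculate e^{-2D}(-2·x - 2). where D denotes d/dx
2 - 2 x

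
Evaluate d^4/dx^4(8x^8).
13440 x^{4}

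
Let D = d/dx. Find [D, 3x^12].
36 x^{11}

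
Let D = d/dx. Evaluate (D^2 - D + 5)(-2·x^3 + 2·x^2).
- 10 x^{3} + 16 x^{2} - 16 x + 4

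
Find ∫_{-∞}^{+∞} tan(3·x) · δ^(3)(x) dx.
-54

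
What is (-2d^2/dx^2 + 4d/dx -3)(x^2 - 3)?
- 3 x^{2} + 8 x + 5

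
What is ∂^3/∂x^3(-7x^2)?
0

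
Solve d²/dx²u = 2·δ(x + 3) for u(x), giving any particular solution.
|x + 3|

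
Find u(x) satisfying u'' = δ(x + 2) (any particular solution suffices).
\frac{|x + 2|}{2}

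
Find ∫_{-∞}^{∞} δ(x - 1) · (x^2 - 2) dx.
-1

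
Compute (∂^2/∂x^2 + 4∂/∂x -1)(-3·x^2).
3 x^{2} - 24 x - 6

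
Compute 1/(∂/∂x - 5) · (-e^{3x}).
\frac{e^{3 x}}{2}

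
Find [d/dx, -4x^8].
- 32 x^{7}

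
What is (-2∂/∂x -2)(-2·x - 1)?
4 x + 6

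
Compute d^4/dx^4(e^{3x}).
81 e^{3 x}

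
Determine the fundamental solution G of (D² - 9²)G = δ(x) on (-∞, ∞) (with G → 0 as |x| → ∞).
-\frac{e^{-9|x|}}{18}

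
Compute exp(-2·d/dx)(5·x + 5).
5 x - 5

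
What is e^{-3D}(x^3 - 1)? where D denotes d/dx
x^{3} - 9 x^{2} + 27 x - 28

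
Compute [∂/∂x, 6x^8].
48 x^{7}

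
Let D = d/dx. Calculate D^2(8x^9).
576 x^{7}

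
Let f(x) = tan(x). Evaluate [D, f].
\frac{1}{\cos^{2}{\left(x \right)}}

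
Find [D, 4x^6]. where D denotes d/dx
24 x^{5}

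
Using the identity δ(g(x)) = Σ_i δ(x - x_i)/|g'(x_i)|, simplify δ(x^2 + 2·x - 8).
\frac{\delta(x + 4) + \delta(x - 2)}{6}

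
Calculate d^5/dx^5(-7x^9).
- 105840 x^{4}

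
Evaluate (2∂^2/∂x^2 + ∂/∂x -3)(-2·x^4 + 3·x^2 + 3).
6 x^{4} - 8 x^{3} - 57 x^{2} + 6 x + 3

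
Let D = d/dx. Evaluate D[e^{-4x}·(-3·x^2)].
6 x \left(2 x - 1\right) e^{- 4 x}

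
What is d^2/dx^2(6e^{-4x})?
96 e^{- 4 x}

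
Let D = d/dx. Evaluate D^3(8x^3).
48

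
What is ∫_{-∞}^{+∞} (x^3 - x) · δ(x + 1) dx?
0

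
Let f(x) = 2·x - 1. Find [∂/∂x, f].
2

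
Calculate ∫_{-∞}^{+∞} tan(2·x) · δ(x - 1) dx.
\tan{\left(2 \right)}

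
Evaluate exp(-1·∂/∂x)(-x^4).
- x^{4} + 4 x^{3} - 6 x^{2} + 4 x - 1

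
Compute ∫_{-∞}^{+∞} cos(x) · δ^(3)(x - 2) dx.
- \sin{\left(2 \right)}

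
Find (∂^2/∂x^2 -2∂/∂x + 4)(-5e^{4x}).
- 60 e^{4 x}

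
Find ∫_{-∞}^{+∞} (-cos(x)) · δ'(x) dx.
0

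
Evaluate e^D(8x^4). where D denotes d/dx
8 x^{4} + 32 x^{3} + 48 x^{2} + 32 x + 8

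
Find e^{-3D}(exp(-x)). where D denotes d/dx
e^{3 - x}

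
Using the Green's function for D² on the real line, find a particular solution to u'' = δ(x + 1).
\frac{|x + 1|}{2}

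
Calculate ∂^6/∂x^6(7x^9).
423360 x^{3}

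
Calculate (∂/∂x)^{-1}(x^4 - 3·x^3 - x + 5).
\frac{x^{5}}{5} - \frac{3 x^{4}}{4} - \frac{x^{2}}{2} + 5 x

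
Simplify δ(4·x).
\frac{\delta(x)}{4}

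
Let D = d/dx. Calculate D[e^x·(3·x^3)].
3 x^{2} \left(x + 3\right) e^{x}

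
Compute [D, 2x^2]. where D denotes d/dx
4 x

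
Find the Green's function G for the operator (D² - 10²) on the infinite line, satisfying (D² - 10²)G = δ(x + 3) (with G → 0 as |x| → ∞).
-\frac{e^{-10|x + 3|}}{20}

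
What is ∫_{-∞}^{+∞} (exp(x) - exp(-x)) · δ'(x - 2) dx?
- 2 \cosh{\left(2 \right)}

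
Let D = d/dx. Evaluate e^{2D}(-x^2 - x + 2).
- x^{2} - 5 x - 4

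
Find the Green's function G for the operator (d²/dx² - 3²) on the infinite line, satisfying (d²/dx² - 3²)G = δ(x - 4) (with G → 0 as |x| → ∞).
-\frac{e^{-3|x - 4|}}{6}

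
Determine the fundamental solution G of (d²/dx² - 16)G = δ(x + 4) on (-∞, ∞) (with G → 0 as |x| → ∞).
-\frac{e^{-4|x + 4|}}{8}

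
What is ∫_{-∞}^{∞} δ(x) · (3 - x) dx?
3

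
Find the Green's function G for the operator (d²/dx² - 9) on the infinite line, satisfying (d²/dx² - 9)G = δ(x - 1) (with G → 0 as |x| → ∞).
-\frac{e^{-3|x - 1|}}{6}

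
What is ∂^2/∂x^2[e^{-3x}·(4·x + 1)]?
3 \left(12 x - 5\right) e^{- 3 x}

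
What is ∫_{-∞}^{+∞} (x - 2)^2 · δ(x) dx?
4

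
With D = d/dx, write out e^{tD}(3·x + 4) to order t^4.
3 t + 3 x + 4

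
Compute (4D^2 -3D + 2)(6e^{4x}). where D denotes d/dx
324 e^{4 x}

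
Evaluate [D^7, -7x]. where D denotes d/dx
-49D^{6}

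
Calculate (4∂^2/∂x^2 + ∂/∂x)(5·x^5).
25 x^{3} \left(x + 16\right)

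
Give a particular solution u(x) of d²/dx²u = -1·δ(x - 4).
-\frac{|x - 4|}{2}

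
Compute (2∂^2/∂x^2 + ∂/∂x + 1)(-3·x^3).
3 x \left(- x^{2} - 3 x - 12\right)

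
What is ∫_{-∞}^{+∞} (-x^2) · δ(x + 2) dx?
-4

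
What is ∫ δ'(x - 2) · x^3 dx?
-12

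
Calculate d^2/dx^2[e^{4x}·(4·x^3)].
8 x \left(8 x^{2} + 12 x + 3\right) e^{4 x}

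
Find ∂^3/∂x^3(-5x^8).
- 1680 x^{5}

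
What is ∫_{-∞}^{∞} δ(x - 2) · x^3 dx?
8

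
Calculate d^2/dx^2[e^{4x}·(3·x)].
\left(48 x + 24\right) e^{4 x}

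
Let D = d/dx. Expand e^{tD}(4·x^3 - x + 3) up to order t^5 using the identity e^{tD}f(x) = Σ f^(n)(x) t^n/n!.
4 t^{3} + 12 t^{2} x + t \left(12 x^{2} - 1\right) + 4 x^{3} - x + 3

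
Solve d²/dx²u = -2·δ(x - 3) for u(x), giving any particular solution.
-|x - 3|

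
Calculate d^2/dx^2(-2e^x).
- 2 e^{x}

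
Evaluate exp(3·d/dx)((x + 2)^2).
x^{2} + 10 x + 25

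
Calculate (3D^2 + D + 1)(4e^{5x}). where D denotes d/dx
324 e^{5 x}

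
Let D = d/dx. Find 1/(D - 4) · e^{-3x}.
- \frac{e^{- 3 x}}{7}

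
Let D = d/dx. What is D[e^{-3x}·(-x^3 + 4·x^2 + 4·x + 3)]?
\left(3 x^{3} - 15 x^{2} - 4 x - 5\right) e^{- 3 x}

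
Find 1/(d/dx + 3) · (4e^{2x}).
\frac{4 e^{2 x}}{5}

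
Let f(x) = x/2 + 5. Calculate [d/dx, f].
\frac{1}{2}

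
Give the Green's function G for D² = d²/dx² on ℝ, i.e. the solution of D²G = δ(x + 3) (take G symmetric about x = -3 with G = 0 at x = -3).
\frac{|x + 3|}{2}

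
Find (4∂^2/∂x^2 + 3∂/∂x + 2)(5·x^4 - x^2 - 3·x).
10 x^{4} + 60 x^{3} + 238 x^{2} - 12 x - 17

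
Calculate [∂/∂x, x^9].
9 x^{8}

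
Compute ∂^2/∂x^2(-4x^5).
- 80 x^{3}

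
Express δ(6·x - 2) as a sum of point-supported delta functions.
\frac{\delta(x - 1/3)}{6}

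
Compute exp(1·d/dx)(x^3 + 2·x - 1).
x^{3} + 3 x^{2} + 5 x + 2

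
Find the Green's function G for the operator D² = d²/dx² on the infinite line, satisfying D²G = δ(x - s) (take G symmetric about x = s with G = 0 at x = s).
\frac{|x - s|}{2}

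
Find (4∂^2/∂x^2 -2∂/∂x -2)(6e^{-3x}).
240 e^{- 3 x}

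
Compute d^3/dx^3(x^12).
1320 x^{9}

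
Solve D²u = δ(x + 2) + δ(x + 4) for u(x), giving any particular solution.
\frac{|x + 2|}{2} + \frac{|x + 4|}{2}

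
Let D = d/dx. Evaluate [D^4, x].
4D^{3}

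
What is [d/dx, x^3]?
3 x^{2}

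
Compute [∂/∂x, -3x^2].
- 6 x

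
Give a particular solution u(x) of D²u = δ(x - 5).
\frac{|x - 5|}{2}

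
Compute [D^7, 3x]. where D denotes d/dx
21D^{6}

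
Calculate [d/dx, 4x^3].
12 x^{2}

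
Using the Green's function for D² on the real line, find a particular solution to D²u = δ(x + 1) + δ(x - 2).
\frac{|x + 1|}{2} + \frac{|x - 2|}{2}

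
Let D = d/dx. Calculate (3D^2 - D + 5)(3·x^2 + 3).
15 x^{2} - 6 x + 33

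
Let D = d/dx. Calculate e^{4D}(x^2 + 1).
x^{2} + 8 x + 17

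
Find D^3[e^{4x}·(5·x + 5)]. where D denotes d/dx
\left(320 x + 560\right) e^{4 x}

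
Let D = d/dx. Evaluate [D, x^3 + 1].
3 x^{2}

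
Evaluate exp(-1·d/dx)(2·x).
2 x - 2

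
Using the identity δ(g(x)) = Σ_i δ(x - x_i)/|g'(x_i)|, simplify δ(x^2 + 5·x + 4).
\frac{\delta(x + 1) + \delta(x + 4)}{3}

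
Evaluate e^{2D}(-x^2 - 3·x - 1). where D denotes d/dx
- x^{2} - 7 x - 11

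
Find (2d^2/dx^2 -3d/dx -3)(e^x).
- 4 e^{x}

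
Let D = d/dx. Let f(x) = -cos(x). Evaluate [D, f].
\sin{\left(x \right)}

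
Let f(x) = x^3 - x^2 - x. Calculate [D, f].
3 x^{2} - 2 x - 1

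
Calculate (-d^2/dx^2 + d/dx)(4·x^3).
12 x \left(x - 2\right)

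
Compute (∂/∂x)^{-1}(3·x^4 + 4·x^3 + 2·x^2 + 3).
\frac{3 x^{5}}{5} + x^{4} + \frac{2 x^{3}}{3} + 3 x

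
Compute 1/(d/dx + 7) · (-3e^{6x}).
- \frac{3 e^{6 x}}{13}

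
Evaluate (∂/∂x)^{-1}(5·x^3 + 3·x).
\frac{5 x^{4}}{4} + \frac{3 x^{2}}{2}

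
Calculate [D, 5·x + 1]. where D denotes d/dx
5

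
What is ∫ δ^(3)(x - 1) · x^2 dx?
0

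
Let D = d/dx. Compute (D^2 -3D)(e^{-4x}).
28 e^{- 4 x}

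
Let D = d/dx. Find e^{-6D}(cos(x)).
\cos{\left(x - 6 \right)}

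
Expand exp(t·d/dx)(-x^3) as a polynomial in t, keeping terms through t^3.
- t^{3} - 3 t^{2} x - 3 t x^{2} - x^{3}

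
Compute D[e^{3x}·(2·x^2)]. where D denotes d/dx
2 x \left(3 x + 2\right) e^{3 x}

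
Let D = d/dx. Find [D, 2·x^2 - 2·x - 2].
4 x - 2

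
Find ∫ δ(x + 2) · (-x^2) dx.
-4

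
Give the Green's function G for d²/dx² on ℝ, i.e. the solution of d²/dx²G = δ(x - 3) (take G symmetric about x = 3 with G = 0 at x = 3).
\frac{|x - 3|}{2}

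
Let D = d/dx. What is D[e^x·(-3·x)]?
3 \left(- x - 1\right) e^{x}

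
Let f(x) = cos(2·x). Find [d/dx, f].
- 2 \sin{\left(2 x \right)}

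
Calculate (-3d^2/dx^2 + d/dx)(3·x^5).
15 x^{3} \left(x - 12\right)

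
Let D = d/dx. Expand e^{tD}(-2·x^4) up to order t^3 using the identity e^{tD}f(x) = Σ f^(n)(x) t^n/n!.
2 x \left(- 4 t^{3} - 6 t^{2} x - 4 t x^{2} - x^{3}\right)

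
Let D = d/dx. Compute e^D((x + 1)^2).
x^{2} + 4 x + 4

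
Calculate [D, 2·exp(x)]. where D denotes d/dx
2 e^{x}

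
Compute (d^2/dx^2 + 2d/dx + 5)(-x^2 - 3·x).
- 5 x^{2} - 19 x - 8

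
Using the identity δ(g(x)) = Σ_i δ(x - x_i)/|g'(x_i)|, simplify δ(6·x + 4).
\frac{\delta(x + 2/3)}{6}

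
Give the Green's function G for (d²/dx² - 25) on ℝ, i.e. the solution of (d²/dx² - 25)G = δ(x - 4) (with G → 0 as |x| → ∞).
-\frac{e^{-5|x - 4|}}{10}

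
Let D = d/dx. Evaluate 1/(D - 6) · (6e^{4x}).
- 3 e^{4 x}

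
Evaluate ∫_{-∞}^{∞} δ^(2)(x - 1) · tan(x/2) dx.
\frac{\tan^{3}{\left(\frac{1}{2} \right)}}{2} + \frac{\tan{\left(\frac{1}{2} \right)}}{2}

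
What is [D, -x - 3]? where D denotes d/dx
-1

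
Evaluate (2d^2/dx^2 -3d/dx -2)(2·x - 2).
- 4 x - 2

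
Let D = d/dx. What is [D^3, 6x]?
18D^{2}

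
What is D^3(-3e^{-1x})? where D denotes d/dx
3 e^{- x}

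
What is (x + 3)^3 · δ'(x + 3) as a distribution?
0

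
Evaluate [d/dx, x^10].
10 x^{9}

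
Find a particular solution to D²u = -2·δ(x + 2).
-|x + 2|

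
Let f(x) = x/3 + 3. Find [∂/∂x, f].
\frac{1}{3}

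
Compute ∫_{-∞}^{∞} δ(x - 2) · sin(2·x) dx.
\sin{\left(4 \right)}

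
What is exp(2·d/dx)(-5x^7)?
- 5 x^{7} - 70 x^{6} - 420 x^{5} - 1400 x^{4} - 2800 x^{3} - 3360 x^{2} - 2240 x - 640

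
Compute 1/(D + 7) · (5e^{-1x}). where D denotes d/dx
\frac{5 e^{- x}}{6}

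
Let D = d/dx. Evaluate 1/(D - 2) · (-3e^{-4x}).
\frac{e^{- 4 x}}{2}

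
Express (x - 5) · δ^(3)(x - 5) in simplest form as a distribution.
-3\delta^{(2)}(x - 5)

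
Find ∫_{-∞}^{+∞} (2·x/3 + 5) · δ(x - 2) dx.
\frac{19}{3}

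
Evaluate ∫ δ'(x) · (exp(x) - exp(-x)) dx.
-2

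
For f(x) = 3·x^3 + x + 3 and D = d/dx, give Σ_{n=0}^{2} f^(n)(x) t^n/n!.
9 t^{2} x + t \left(9 x^{2} + 1\right) + 3 x^{3} + x + 3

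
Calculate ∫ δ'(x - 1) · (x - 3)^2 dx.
4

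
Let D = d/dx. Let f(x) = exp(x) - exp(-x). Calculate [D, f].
2 \cosh{\left(x \right)}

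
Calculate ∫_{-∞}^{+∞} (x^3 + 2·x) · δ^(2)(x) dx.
0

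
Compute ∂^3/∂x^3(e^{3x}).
27 e^{3 x}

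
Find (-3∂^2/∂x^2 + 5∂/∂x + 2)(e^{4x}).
- 26 e^{4 x}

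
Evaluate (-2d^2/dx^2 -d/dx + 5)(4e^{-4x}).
- 92 e^{- 4 x}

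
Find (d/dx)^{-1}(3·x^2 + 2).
x^{3} + 2 x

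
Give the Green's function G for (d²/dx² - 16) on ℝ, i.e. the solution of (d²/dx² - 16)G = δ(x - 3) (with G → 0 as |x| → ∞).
-\frac{e^{-4|x - 3|}}{8}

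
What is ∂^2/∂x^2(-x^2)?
-2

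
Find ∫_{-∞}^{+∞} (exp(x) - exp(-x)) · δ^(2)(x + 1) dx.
- 2 \sinh{\left(1 \right)}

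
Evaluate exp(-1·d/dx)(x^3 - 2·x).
x^{3} - 3 x^{2} + x + 1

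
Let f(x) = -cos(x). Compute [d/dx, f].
\sin{\left(x \right)}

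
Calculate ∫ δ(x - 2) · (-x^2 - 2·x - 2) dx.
-10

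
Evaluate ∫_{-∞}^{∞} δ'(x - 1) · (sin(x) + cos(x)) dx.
- \cos{\left(1 \right)} + \sin{\left(1 \right)}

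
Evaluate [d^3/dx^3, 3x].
9\frac{d^{2}}{dx^{2}}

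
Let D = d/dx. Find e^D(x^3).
x^{3} + 3 x^{2} + 3 x + 1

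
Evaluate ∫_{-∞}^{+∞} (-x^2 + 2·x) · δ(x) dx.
0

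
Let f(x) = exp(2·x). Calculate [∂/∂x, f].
2 e^{2 x}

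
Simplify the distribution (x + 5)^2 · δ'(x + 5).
0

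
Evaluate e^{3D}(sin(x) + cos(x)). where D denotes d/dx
\sqrt{2} \sin{\left(x + \frac{\pi}{4} + 3 \right)}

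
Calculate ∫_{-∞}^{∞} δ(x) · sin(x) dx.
0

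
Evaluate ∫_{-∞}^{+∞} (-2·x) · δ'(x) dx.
2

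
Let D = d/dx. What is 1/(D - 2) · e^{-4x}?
- \frac{e^{- 4 x}}{6}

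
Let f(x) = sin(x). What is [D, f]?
\cos{\left(x \right)}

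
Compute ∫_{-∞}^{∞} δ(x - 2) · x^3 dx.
8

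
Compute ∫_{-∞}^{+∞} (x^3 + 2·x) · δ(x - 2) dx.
12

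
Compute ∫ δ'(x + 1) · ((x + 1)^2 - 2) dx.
0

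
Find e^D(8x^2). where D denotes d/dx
8 x^{2} + 16 x + 8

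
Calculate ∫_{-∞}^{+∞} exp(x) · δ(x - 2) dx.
e^{2}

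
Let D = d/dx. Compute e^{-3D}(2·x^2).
2 x^{2} - 12 x + 18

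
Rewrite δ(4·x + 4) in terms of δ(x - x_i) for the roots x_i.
\frac{\delta(x + 1)}{4}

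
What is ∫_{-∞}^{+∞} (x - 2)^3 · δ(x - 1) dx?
-1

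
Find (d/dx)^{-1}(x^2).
\frac{x^{3}}{3}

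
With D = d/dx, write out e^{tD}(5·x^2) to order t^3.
5 t^{2} + 10 t x + 5 x^{2}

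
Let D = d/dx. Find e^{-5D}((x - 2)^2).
x^{2} - 14 x + 49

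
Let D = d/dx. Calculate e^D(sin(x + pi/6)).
\sin{\left(x + \frac{\pi}{6} + 1 \right)}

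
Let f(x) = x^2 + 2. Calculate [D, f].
2 x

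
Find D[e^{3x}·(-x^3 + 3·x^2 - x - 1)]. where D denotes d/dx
\left(- 3 x^{3} + 6 x^{2} + 3 x - 4\right) e^{3 x}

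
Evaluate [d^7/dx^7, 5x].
35\frac{d^{6}}{dx^{6}}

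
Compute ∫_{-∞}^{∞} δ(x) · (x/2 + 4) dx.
4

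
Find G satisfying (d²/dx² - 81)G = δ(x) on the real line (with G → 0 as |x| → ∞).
-\frac{e^{-9|x|}}{18}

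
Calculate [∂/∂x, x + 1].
1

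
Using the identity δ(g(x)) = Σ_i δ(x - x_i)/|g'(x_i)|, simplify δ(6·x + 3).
\frac{\delta(x + 1/2)}{6}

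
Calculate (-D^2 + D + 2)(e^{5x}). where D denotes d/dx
- 18 e^{5 x}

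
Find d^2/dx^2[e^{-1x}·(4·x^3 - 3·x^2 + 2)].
\left(4 x^{3} - 27 x^{2} + 36 x - 4\right) e^{- x}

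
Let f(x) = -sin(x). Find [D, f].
- \cos{\left(x \right)}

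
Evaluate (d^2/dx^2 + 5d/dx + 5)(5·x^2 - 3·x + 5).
25 x^{2} + 35 x + 20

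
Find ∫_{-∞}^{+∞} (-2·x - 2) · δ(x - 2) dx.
-6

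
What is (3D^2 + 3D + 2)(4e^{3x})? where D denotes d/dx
152 e^{3 x}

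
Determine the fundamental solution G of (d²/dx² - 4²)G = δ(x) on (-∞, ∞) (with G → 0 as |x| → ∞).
-\frac{e^{-4|x|}}{8}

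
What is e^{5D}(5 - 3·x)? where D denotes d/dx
- 3 x - 10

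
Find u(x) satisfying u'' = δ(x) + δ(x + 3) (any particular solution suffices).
\frac{|x|}{2} + \frac{|x + 3|}{2}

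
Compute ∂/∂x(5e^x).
5 e^{x}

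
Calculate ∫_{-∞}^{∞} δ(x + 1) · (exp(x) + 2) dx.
e^{-1} + 2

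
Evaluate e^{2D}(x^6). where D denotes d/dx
x^{6} + 12 x^{5} + 60 x^{4} + 160 x^{3} + 240 x^{2} + 192 x + 64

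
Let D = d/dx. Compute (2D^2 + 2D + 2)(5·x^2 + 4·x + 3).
10 x^{2} + 28 x + 34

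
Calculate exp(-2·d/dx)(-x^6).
- x^{6} + 12 x^{5} - 60 x^{4} + 160 x^{3} - 240 x^{2} + 192 x - 64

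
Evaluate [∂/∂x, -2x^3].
- 6 x^{2}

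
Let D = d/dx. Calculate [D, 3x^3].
9 x^{2}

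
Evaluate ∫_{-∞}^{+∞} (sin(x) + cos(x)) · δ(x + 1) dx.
- \sin{\left(1 \right)} + \cos{\left(1 \right)}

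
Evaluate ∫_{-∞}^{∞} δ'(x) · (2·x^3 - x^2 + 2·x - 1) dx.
-2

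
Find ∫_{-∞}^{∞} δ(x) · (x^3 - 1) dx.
-1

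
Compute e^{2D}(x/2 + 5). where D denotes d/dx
\frac{x}{2} + 6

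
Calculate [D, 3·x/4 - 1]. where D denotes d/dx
\frac{3}{4}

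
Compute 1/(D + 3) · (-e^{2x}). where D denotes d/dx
- \frac{e^{2 x}}{5}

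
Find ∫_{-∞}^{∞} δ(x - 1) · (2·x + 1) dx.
3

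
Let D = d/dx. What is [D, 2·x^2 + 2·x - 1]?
4 x + 2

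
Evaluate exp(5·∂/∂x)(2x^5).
2 x^{5} + 50 x^{4} + 500 x^{3} + 2500 x^{2} + 6250 x + 6250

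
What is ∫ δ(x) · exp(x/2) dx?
1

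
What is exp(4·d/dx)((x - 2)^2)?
x^{2} + 4 x + 4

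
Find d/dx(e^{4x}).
4 e^{4 x}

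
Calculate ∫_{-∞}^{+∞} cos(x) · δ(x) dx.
1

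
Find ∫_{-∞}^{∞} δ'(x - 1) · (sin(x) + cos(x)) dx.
- \cos{\left(1 \right)} + \sin{\left(1 \right)}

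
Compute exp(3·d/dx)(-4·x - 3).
- 4 x - 15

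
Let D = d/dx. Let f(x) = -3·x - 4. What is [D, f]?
-3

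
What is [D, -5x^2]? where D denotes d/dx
- 10 x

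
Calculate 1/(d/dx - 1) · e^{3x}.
\frac{e^{3 x}}{2}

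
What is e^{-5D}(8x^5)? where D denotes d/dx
8 x^{5} - 200 x^{4} + 2000 x^{3} - 10000 x^{2} + 25000 x - 25000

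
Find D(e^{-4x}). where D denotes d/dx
- 4 e^{- 4 x}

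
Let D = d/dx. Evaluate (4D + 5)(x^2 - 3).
5 x^{2} + 8 x - 15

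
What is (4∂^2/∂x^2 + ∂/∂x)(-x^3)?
3 x \left(- x - 8\right)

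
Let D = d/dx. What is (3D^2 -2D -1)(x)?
- x - 2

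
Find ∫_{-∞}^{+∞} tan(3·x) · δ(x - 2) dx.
\tan{\left(6 \right)}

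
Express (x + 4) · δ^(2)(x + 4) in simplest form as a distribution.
-2\delta'(x + 4)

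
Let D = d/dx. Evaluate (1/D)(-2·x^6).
- \frac{2 x^{7}}{7}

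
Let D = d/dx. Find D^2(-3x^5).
- 60 x^{3}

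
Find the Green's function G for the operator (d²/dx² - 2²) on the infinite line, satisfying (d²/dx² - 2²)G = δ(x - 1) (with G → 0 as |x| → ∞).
-\frac{e^{-2|x - 1|}}{4}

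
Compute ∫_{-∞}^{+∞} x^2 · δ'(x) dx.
0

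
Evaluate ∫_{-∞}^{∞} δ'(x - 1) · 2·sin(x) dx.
- 2 \cos{\left(1 \right)}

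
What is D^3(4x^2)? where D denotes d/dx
0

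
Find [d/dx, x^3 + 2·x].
3 x^{2} + 2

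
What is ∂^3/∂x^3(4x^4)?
96 x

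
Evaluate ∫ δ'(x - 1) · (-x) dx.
1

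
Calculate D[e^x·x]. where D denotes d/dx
\left(x + 1\right) e^{x}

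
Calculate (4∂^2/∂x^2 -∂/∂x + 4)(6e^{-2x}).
132 e^{- 2 x}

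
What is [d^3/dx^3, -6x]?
-18\frac{d^{2}}{dx^{2}}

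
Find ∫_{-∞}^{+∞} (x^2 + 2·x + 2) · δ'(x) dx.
-2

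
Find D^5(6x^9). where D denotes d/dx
90720 x^{4}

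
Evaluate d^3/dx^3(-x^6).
- 120 x^{3}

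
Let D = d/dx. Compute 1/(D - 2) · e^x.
- e^{x}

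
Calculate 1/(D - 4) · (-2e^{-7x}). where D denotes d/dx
\frac{2 e^{- 7 x}}{11}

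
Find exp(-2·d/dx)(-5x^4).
- 5 x^{4} + 40 x^{3} - 120 x^{2} + 160 x - 80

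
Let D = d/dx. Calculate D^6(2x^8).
40320 x^{2}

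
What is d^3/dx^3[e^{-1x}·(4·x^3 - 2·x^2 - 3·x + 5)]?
\left(- 4 x^{3} + 38 x^{2} - 81 x + 22\right) e^{- x}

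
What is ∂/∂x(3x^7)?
21 x^{6}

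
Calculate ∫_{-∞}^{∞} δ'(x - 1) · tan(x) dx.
- \tan^{2}{\left(1 \right)} - 1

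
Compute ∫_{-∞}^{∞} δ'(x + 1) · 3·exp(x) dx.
- \frac{3}{e}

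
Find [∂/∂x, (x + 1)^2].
2 x + 2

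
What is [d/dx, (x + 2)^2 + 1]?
2 x + 4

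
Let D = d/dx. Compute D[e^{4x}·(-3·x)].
\left(- 12 x - 3\right) e^{4 x}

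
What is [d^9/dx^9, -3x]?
-27\frac{d^{8}}{dx^{8}}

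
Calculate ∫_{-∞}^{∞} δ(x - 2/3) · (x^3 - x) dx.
- \frac{10}{27}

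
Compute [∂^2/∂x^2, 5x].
10\frac{d}{dx}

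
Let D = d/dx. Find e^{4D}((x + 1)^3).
x^{3} + 15 x^{2} + 75 x + 125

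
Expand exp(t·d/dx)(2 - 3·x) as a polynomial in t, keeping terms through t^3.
- 3 t - 3 x + 2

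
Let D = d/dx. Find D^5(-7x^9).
- 105840 x^{4}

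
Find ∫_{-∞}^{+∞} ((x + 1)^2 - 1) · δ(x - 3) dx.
15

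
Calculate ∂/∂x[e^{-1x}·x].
\left(1 - x\right) e^{- x}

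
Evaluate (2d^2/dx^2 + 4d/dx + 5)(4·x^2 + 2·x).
20 x^{2} + 42 x + 24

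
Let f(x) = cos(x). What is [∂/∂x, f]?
- \sin{\left(x \right)}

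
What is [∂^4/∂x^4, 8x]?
32\frac{d^{3}}{dx^{3}}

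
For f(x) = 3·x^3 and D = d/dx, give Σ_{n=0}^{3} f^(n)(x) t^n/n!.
3 t^{3} + 9 t^{2} x + 9 t x^{2} + 3 x^{3}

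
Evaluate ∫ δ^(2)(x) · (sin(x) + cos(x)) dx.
-1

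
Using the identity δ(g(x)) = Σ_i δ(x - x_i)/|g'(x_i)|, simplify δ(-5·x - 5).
\frac{\delta(x + 1)}{5}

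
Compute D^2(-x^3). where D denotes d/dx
- 6 x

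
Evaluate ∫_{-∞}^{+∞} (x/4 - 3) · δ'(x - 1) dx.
- \frac{1}{4}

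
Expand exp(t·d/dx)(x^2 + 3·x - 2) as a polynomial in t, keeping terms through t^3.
t^{2} + t \left(2 x + 3\right) + x^{2} + 3 x - 2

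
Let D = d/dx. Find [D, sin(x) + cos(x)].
- \sin{\left(x \right)} + \cos{\left(x \right)}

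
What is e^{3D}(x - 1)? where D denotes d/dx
x + 2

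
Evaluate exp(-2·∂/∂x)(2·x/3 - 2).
\frac{2 x}{3} - \frac{10}{3}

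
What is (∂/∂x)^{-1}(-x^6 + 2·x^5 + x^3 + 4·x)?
- \frac{x^{7}}{7} + \frac{x^{6}}{3} + \frac{x^{4}}{4} + 2 x^{2}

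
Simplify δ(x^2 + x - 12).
\frac{\delta(x + 4) + \delta(x - 3)}{7}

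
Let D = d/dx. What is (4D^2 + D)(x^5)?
5 x^{3} \left(x + 16\right)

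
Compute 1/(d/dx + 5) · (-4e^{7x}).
- \frac{e^{7 x}}{3}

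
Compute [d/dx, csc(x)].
- \cot{\left(x \right)} \csc{\left(x \right)}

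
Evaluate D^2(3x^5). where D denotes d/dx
60 x^{3}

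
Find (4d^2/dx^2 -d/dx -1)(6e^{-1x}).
24 e^{- x}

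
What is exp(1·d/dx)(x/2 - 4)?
\frac{x}{2} - \frac{7}{2}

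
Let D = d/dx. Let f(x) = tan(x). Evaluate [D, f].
\frac{1}{\cos^{2}{\left(x \right)}}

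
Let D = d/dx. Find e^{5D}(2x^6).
2 x^{6} + 60 x^{5} + 750 x^{4} + 5000 x^{3} + 18750 x^{2} + 37500 x + 31250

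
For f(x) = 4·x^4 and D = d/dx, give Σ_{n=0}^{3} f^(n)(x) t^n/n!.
4 x \left(4 t^{3} + 6 t^{2} x + 4 t x^{2} + x^{3}\right)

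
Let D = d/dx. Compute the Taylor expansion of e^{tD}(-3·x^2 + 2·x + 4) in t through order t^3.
- 3 t^{2} - 2 t \left(3 x - 1\right) - 3 x^{2} + 2 x + 4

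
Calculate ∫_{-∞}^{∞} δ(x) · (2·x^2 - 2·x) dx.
0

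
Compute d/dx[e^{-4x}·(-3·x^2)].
6 x \left(2 x - 1\right) e^{- 4 x}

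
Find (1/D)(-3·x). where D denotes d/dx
- \frac{3 x^{2}}{2}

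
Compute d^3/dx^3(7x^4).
168 x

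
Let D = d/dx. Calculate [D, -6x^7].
- 42 x^{6}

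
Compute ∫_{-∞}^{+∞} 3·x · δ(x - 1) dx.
3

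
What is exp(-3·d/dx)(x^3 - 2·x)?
x^{3} - 9 x^{2} + 25 x - 21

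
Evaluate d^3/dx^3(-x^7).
- 210 x^{4}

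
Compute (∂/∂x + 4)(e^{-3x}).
e^{- 3 x}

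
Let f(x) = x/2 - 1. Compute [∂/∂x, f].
\frac{1}{2}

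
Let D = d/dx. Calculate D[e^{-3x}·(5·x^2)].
5 x \left(2 - 3 x\right) e^{- 3 x}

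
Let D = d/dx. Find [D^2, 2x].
4D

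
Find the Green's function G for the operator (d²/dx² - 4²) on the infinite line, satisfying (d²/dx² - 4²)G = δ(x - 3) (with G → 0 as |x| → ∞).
-\frac{e^{-4|x - 3|}}{8}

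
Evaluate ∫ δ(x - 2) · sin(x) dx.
\sin{\left(2 \right)}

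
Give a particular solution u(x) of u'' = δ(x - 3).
\frac{|x - 3|}{2}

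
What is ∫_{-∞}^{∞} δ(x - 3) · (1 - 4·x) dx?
-11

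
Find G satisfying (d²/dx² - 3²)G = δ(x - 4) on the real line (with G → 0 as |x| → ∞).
-\frac{e^{-3|x - 4|}}{6}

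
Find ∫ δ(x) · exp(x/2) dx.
1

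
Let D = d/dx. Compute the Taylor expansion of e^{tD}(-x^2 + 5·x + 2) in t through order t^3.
- t^{2} - t \left(2 x - 5\right) - x^{2} + 5 x + 2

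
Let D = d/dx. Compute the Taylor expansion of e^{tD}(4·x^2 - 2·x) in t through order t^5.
4 t^{2} + 2 t \left(4 x - 1\right) + 4 x^{2} - 2 x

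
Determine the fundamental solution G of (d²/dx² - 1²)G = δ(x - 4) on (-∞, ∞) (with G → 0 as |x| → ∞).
-\frac{e^{-|x - 4|}}{2}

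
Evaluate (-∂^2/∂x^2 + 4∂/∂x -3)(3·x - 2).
18 - 9 x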